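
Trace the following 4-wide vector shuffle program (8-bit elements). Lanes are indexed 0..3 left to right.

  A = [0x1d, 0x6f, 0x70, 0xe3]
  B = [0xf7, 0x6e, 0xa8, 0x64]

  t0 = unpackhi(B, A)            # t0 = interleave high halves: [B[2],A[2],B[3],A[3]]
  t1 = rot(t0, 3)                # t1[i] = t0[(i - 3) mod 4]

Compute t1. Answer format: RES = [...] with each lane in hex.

t0 = [0xa8, 0x70, 0x64, 0xe3]
t1 = [0x70, 0x64, 0xe3, 0xa8]

RES = [0x70, 0x64, 0xe3, 0xa8]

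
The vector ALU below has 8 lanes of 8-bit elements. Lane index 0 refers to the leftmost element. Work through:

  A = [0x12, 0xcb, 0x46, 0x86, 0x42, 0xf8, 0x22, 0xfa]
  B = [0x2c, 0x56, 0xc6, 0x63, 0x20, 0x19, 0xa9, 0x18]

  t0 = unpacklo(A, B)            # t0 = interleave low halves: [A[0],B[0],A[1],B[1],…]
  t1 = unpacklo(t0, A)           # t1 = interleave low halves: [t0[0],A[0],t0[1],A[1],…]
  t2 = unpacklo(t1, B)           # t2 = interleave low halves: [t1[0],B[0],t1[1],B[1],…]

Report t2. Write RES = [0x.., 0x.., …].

RES = [0x12, 0x2c, 0x12, 0x56, 0x2c, 0xc6, 0xcb, 0x63]

t0 = [0x12, 0x2c, 0xcb, 0x56, 0x46, 0xc6, 0x86, 0x63]
t1 = [0x12, 0x12, 0x2c, 0xcb, 0xcb, 0x46, 0x56, 0x86]
t2 = [0x12, 0x2c, 0x12, 0x56, 0x2c, 0xc6, 0xcb, 0x63]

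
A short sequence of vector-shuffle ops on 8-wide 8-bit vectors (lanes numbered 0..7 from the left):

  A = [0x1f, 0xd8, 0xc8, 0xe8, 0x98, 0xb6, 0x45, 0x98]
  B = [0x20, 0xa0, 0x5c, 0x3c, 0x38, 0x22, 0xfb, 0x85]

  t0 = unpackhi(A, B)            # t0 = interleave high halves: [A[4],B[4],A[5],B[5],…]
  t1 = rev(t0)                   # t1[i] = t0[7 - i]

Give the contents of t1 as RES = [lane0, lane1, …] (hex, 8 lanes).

→ t0 |98|38|b6|22|45|fb|98|85|
→ t1 |85|98|fb|45|22|b6|38|98|

RES = [0x85, 0x98, 0xfb, 0x45, 0x22, 0xb6, 0x38, 0x98]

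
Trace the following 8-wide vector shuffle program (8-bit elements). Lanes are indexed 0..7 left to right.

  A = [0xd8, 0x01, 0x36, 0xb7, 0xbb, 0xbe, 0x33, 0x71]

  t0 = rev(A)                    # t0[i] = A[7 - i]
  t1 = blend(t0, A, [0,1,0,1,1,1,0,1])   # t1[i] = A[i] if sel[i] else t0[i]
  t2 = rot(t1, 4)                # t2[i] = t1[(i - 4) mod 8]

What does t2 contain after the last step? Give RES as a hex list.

  t0: 71 33 be bb b7 36 01 d8
  t1: 71 01 be b7 bb be 01 71
  t2: bb be 01 71 71 01 be b7

RES = [ 0xbb  0xbe  0x01  0x71  0x71  0x01  0xbe  0xb7 ]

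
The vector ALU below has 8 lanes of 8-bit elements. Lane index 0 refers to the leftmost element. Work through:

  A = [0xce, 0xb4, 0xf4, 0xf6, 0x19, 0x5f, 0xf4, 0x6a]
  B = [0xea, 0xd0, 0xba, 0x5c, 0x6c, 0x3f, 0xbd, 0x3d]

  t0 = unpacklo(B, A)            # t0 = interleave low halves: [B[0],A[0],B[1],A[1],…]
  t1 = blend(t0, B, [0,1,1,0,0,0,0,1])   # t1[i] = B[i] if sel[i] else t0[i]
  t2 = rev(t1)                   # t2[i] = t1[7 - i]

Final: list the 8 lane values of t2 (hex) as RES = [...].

RES = [0x3d, 0x5c, 0xf4, 0xba, 0xb4, 0xba, 0xd0, 0xea]

  t0: ea ce d0 b4 ba f4 5c f6
  t1: ea d0 ba b4 ba f4 5c 3d
  t2: 3d 5c f4 ba b4 ba d0 ea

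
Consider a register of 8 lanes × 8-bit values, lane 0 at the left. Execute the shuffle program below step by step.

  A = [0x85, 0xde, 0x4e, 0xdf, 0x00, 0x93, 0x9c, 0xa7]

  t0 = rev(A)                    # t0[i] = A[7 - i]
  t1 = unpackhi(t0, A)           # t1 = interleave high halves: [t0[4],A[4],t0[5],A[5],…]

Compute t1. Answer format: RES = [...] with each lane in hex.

RES = [ 0xdf  0x00  0x4e  0x93  0xde  0x9c  0x85  0xa7 ]

t0 = [0xa7, 0x9c, 0x93, 0x00, 0xdf, 0x4e, 0xde, 0x85]
t1 = [0xdf, 0x00, 0x4e, 0x93, 0xde, 0x9c, 0x85, 0xa7]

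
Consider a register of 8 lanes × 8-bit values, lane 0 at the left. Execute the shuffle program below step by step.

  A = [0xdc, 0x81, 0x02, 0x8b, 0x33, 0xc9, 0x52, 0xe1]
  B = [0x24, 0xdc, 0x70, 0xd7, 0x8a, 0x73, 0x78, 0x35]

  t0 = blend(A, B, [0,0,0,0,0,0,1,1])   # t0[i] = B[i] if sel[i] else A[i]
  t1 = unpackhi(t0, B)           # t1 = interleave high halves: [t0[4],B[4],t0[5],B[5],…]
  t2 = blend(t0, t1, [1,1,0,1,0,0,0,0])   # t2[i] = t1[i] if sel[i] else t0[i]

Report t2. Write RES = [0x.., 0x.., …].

RES = [0x33, 0x8a, 0x02, 0x73, 0x33, 0xc9, 0x78, 0x35]

t0 = [0xdc, 0x81, 0x02, 0x8b, 0x33, 0xc9, 0x78, 0x35]
t1 = [0x33, 0x8a, 0xc9, 0x73, 0x78, 0x78, 0x35, 0x35]
t2 = [0x33, 0x8a, 0x02, 0x73, 0x33, 0xc9, 0x78, 0x35]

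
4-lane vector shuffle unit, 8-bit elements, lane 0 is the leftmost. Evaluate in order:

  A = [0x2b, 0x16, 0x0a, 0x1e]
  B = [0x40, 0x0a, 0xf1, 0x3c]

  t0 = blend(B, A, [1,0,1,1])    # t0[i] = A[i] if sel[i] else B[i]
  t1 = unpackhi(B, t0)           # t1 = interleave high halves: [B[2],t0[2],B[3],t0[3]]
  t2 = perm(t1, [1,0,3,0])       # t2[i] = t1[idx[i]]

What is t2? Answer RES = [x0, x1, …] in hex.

t0 = [0x2b, 0x0a, 0x0a, 0x1e]
t1 = [0xf1, 0x0a, 0x3c, 0x1e]
t2 = [0x0a, 0xf1, 0x1e, 0xf1]

RES = [ 0x0a  0xf1  0x1e  0xf1 ]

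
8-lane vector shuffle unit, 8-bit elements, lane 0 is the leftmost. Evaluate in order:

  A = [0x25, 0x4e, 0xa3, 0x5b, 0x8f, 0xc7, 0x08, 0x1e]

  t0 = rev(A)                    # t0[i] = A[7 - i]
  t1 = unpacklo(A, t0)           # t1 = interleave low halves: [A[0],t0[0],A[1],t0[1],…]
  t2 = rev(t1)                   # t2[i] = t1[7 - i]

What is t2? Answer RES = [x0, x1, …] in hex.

  t0: 1e 08 c7 8f 5b a3 4e 25
  t1: 25 1e 4e 08 a3 c7 5b 8f
  t2: 8f 5b c7 a3 08 4e 1e 25

RES = [0x8f, 0x5b, 0xc7, 0xa3, 0x08, 0x4e, 0x1e, 0x25]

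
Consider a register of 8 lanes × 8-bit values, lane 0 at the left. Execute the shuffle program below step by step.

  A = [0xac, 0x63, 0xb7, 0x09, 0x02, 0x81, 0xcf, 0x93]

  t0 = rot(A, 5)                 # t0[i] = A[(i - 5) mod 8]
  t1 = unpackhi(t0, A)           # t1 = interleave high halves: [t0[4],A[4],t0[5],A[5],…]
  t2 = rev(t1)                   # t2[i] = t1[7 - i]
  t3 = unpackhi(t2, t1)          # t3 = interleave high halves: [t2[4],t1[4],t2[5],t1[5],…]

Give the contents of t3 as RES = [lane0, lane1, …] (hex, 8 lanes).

→ t0 |09|02|81|cf|93|ac|63|b7|
→ t1 |93|02|ac|81|63|cf|b7|93|
→ t2 |93|b7|cf|63|81|ac|02|93|
→ t3 |81|63|ac|cf|02|b7|93|93|

RES = [ 0x81  0x63  0xac  0xcf  0x02  0xb7  0x93  0x93 ]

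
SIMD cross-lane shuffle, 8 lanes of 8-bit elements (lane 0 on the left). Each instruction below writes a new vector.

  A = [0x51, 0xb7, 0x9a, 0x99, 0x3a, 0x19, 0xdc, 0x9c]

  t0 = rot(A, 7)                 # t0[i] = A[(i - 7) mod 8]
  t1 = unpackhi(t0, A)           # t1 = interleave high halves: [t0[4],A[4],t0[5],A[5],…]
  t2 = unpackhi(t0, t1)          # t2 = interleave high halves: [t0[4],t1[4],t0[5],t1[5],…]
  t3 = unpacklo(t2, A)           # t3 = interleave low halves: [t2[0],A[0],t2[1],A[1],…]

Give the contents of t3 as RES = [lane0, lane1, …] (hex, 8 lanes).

  t0: b7 9a 99 3a 19 dc 9c 51
  t1: 19 3a dc 19 9c dc 51 9c
  t2: 19 9c dc dc 9c 51 51 9c
  t3: 19 51 9c b7 dc 9a dc 99

RES = [ 0x19  0x51  0x9c  0xb7  0xdc  0x9a  0xdc  0x99 ]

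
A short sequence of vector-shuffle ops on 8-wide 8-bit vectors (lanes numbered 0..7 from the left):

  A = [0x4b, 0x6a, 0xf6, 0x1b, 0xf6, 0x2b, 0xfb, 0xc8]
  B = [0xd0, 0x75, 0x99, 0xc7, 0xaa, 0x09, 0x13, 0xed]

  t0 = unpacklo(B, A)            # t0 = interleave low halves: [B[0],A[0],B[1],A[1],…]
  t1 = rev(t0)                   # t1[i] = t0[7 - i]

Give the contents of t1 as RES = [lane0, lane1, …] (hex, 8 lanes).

t0 = [0xd0, 0x4b, 0x75, 0x6a, 0x99, 0xf6, 0xc7, 0x1b]
t1 = [0x1b, 0xc7, 0xf6, 0x99, 0x6a, 0x75, 0x4b, 0xd0]

RES = [0x1b, 0xc7, 0xf6, 0x99, 0x6a, 0x75, 0x4b, 0xd0]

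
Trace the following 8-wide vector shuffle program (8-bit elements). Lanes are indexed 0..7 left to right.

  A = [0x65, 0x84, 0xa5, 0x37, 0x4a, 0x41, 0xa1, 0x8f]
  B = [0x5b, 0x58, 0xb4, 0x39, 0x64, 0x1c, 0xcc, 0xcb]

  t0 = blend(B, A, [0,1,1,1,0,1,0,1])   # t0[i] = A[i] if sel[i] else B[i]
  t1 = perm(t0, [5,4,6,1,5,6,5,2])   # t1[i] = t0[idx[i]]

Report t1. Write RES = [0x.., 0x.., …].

→ t0 |5b|84|a5|37|64|41|cc|8f|
→ t1 |41|64|cc|84|41|cc|41|a5|

RES = [0x41, 0x64, 0xcc, 0x84, 0x41, 0xcc, 0x41, 0xa5]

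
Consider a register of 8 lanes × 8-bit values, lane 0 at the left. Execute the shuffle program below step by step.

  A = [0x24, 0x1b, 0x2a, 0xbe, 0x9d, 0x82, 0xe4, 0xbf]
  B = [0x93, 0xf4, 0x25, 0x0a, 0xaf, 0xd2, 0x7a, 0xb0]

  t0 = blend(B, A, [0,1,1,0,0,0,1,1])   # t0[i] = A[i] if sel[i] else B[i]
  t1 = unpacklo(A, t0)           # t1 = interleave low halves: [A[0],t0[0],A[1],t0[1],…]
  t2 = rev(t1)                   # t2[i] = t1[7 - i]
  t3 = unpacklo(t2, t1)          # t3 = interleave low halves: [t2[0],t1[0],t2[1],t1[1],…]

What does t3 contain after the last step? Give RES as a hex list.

  t0: 93 1b 2a 0a af d2 e4 bf
  t1: 24 93 1b 1b 2a 2a be 0a
  t2: 0a be 2a 2a 1b 1b 93 24
  t3: 0a 24 be 93 2a 1b 2a 1b

RES = [ 0x0a  0x24  0xbe  0x93  0x2a  0x1b  0x2a  0x1b ]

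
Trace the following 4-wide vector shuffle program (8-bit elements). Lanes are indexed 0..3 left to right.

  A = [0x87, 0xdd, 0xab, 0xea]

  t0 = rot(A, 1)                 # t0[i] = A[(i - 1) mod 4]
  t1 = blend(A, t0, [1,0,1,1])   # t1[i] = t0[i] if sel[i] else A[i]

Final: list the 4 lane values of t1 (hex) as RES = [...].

RES = [ 0xea  0xdd  0xdd  0xab ]

→ t0 |ea|87|dd|ab|
→ t1 |ea|dd|dd|ab|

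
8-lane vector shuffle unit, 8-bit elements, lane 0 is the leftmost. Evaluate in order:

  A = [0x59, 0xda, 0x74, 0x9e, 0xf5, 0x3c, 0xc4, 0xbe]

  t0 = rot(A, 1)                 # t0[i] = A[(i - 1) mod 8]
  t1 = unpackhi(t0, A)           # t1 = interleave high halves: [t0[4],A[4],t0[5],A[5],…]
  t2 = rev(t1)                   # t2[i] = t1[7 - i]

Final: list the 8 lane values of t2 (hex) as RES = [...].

RES = [0xbe, 0xc4, 0xc4, 0x3c, 0x3c, 0xf5, 0xf5, 0x9e]

→ t0 |be|59|da|74|9e|f5|3c|c4|
→ t1 |9e|f5|f5|3c|3c|c4|c4|be|
→ t2 |be|c4|c4|3c|3c|f5|f5|9e|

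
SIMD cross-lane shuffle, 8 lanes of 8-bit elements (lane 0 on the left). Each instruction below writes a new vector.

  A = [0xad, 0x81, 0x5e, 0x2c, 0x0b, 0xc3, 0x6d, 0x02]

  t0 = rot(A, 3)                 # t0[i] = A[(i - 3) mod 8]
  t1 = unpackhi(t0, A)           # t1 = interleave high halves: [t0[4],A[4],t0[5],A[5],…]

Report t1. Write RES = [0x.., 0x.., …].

t0 = [0xc3, 0x6d, 0x02, 0xad, 0x81, 0x5e, 0x2c, 0x0b]
t1 = [0x81, 0x0b, 0x5e, 0xc3, 0x2c, 0x6d, 0x0b, 0x02]

RES = [0x81, 0x0b, 0x5e, 0xc3, 0x2c, 0x6d, 0x0b, 0x02]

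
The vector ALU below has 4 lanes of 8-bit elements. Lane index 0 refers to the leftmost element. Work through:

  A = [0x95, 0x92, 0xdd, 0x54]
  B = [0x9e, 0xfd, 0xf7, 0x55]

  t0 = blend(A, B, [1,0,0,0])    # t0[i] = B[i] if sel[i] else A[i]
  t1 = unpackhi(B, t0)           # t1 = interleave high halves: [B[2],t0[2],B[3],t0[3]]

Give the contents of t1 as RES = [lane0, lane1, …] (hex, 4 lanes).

→ t0 |9e|92|dd|54|
→ t1 |f7|dd|55|54|

RES = [ 0xf7  0xdd  0x55  0x54 ]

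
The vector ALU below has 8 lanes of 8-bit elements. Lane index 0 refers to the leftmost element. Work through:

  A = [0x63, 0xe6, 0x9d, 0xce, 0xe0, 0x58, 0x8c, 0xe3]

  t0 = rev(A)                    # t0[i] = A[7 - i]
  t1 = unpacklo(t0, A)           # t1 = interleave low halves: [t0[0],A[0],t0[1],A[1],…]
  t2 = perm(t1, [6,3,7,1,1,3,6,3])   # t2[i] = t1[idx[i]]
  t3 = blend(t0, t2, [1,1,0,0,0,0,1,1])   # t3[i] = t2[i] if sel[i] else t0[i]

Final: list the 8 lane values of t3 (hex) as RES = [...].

RES = [ 0xe0  0xe6  0x58  0xe0  0xce  0x9d  0xe0  0xe6 ]

  t0: e3 8c 58 e0 ce 9d e6 63
  t1: e3 63 8c e6 58 9d e0 ce
  t2: e0 e6 ce 63 63 e6 e0 e6
  t3: e0 e6 58 e0 ce 9d e0 e6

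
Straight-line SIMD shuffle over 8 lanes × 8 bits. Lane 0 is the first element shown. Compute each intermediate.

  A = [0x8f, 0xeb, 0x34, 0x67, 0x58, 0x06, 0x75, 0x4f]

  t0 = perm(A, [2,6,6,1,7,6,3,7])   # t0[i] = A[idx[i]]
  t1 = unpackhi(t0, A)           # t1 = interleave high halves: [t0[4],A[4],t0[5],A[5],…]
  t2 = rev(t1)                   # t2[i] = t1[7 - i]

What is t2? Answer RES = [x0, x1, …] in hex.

RES = [0x4f, 0x4f, 0x75, 0x67, 0x06, 0x75, 0x58, 0x4f]

t0 = [0x34, 0x75, 0x75, 0xeb, 0x4f, 0x75, 0x67, 0x4f]
t1 = [0x4f, 0x58, 0x75, 0x06, 0x67, 0x75, 0x4f, 0x4f]
t2 = [0x4f, 0x4f, 0x75, 0x67, 0x06, 0x75, 0x58, 0x4f]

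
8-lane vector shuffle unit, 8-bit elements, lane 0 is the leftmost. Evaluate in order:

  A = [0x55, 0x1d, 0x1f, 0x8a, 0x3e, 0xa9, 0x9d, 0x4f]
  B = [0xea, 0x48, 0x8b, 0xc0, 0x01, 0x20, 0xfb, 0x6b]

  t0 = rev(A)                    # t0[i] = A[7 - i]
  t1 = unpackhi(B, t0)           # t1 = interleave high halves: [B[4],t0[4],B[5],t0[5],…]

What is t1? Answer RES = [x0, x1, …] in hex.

t0 = [0x4f, 0x9d, 0xa9, 0x3e, 0x8a, 0x1f, 0x1d, 0x55]
t1 = [0x01, 0x8a, 0x20, 0x1f, 0xfb, 0x1d, 0x6b, 0x55]

RES = [ 0x01  0x8a  0x20  0x1f  0xfb  0x1d  0x6b  0x55 ]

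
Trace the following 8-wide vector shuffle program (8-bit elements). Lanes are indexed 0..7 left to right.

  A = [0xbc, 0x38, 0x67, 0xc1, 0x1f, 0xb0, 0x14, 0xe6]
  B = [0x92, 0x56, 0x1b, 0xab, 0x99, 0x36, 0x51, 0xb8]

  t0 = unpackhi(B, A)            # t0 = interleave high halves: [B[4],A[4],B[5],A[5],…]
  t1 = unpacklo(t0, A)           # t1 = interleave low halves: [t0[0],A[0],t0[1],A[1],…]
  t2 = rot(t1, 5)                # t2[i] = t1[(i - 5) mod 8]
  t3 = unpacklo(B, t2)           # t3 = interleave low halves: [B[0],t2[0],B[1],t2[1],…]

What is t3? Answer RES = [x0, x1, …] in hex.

  t0: 99 1f 36 b0 51 14 b8 e6
  t1: 99 bc 1f 38 36 67 b0 c1
  t2: 38 36 67 b0 c1 99 bc 1f
  t3: 92 38 56 36 1b 67 ab b0

RES = [0x92, 0x38, 0x56, 0x36, 0x1b, 0x67, 0xab, 0xb0]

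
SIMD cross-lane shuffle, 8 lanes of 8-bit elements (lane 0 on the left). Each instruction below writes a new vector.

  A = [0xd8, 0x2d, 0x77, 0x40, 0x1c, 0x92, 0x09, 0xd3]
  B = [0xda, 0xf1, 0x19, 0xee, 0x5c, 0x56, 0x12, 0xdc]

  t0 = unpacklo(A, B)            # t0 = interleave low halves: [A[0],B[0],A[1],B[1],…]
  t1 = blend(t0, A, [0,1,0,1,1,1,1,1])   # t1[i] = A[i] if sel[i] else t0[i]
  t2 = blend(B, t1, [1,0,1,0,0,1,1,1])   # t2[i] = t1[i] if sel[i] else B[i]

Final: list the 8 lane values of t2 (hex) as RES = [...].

RES = [0xd8, 0xf1, 0x2d, 0xee, 0x5c, 0x92, 0x09, 0xd3]

→ t0 |d8|da|2d|f1|77|19|40|ee|
→ t1 |d8|2d|2d|40|1c|92|09|d3|
→ t2 |d8|f1|2d|ee|5c|92|09|d3|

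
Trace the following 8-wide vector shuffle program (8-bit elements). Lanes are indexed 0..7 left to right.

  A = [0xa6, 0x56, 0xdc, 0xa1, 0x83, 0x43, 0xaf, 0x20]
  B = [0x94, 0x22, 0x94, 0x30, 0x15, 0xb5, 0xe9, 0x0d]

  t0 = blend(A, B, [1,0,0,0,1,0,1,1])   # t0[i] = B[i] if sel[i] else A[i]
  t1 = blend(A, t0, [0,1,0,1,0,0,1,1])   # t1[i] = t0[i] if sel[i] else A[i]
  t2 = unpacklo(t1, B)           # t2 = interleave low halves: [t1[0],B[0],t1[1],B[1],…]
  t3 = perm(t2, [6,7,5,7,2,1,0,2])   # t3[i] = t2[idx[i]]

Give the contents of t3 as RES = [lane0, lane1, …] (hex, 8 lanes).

RES = [0xa1, 0x30, 0x94, 0x30, 0x56, 0x94, 0xa6, 0x56]

→ t0 |94|56|dc|a1|15|43|e9|0d|
→ t1 |a6|56|dc|a1|83|43|e9|0d|
→ t2 |a6|94|56|22|dc|94|a1|30|
→ t3 |a1|30|94|30|56|94|a6|56|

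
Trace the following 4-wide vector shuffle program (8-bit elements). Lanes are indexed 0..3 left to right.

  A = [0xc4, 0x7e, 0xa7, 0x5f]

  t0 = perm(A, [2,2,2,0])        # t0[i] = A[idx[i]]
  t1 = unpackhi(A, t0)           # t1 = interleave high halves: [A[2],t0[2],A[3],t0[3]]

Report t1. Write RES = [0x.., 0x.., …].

RES = [ 0xa7  0xa7  0x5f  0xc4 ]

  t0: a7 a7 a7 c4
  t1: a7 a7 5f c4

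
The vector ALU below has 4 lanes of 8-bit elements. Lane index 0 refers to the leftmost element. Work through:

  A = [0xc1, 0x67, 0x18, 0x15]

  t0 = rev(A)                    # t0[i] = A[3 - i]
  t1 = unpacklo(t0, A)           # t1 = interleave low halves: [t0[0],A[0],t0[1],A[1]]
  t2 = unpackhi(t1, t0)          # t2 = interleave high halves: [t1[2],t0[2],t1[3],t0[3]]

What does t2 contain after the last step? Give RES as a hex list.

→ t0 |15|18|67|c1|
→ t1 |15|c1|18|67|
→ t2 |18|67|67|c1|

RES = [ 0x18  0x67  0x67  0xc1 ]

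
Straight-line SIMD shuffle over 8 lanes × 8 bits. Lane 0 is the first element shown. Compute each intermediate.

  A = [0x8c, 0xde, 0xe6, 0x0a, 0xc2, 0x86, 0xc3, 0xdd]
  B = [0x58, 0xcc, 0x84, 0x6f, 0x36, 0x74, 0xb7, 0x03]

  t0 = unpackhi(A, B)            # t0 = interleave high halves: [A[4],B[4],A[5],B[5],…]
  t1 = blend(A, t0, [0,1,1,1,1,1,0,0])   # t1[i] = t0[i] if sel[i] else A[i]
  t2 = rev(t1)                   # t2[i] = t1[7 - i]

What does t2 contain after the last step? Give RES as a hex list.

RES = [0xdd, 0xc3, 0xb7, 0xc3, 0x74, 0x86, 0x36, 0x8c]

  t0: c2 36 86 74 c3 b7 dd 03
  t1: 8c 36 86 74 c3 b7 c3 dd
  t2: dd c3 b7 c3 74 86 36 8c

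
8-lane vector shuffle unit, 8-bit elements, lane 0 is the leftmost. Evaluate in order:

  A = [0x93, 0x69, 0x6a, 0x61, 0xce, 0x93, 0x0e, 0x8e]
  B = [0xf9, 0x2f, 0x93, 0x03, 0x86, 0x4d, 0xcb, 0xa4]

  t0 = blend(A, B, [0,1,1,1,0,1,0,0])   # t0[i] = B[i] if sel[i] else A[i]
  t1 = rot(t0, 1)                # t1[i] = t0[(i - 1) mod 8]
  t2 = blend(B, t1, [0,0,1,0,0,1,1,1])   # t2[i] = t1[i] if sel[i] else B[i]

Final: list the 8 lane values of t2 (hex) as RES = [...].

→ t0 |93|2f|93|03|ce|4d|0e|8e|
→ t1 |8e|93|2f|93|03|ce|4d|0e|
→ t2 |f9|2f|2f|03|86|ce|4d|0e|

RES = [0xf9, 0x2f, 0x2f, 0x03, 0x86, 0xce, 0x4d, 0x0e]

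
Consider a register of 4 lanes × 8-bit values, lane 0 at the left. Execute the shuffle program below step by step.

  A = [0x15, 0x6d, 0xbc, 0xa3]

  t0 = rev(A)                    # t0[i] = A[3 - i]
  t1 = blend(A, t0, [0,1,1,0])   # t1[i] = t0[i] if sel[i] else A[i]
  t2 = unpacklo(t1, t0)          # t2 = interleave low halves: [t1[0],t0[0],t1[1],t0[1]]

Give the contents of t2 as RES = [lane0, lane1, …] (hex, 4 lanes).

t0 = [0xa3, 0xbc, 0x6d, 0x15]
t1 = [0x15, 0xbc, 0x6d, 0xa3]
t2 = [0x15, 0xa3, 0xbc, 0xbc]

RES = [0x15, 0xa3, 0xbc, 0xbc]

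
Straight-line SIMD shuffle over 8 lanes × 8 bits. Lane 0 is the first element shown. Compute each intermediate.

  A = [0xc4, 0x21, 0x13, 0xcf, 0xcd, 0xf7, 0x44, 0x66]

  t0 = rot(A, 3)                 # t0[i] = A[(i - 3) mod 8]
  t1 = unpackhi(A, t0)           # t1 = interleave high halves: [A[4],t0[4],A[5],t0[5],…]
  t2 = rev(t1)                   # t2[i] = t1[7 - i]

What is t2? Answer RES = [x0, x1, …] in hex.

RES = [0xcd, 0x66, 0xcf, 0x44, 0x13, 0xf7, 0x21, 0xcd]

t0 = [0xf7, 0x44, 0x66, 0xc4, 0x21, 0x13, 0xcf, 0xcd]
t1 = [0xcd, 0x21, 0xf7, 0x13, 0x44, 0xcf, 0x66, 0xcd]
t2 = [0xcd, 0x66, 0xcf, 0x44, 0x13, 0xf7, 0x21, 0xcd]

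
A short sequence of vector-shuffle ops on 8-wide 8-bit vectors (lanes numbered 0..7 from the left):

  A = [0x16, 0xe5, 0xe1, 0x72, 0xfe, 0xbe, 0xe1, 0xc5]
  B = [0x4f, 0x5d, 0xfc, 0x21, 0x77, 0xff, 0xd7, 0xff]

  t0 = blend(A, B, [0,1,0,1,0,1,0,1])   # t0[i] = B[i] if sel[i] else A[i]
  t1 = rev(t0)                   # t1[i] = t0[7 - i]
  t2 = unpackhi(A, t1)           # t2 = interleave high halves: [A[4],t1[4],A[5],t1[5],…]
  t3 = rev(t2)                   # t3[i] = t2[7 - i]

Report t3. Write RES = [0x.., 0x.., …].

→ t0 |16|5d|e1|21|fe|ff|e1|ff|
→ t1 |ff|e1|ff|fe|21|e1|5d|16|
→ t2 |fe|21|be|e1|e1|5d|c5|16|
→ t3 |16|c5|5d|e1|e1|be|21|fe|

RES = [ 0x16  0xc5  0x5d  0xe1  0xe1  0xbe  0x21  0xfe ]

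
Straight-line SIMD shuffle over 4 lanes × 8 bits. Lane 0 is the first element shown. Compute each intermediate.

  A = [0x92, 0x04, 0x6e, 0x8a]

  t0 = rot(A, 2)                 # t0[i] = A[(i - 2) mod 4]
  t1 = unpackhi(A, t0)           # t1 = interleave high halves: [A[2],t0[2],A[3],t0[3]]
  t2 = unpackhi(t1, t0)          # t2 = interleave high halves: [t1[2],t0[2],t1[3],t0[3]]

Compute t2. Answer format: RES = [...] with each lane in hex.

RES = [ 0x8a  0x92  0x04  0x04 ]

  t0: 6e 8a 92 04
  t1: 6e 92 8a 04
  t2: 8a 92 04 04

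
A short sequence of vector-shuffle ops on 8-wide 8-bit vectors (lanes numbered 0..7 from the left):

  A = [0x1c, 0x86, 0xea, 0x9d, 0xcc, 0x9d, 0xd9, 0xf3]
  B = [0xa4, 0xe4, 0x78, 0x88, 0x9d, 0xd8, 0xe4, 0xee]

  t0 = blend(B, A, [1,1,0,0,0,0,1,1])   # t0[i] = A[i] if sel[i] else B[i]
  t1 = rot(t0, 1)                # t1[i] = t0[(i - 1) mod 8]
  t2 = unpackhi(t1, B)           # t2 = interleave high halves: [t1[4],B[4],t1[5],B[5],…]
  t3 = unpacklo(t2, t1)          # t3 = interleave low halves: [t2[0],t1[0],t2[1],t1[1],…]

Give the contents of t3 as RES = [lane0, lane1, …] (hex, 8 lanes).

  t0: 1c 86 78 88 9d d8 d9 f3
  t1: f3 1c 86 78 88 9d d8 d9
  t2: 88 9d 9d d8 d8 e4 d9 ee
  t3: 88 f3 9d 1c 9d 86 d8 78

RES = [0x88, 0xf3, 0x9d, 0x1c, 0x9d, 0x86, 0xd8, 0x78]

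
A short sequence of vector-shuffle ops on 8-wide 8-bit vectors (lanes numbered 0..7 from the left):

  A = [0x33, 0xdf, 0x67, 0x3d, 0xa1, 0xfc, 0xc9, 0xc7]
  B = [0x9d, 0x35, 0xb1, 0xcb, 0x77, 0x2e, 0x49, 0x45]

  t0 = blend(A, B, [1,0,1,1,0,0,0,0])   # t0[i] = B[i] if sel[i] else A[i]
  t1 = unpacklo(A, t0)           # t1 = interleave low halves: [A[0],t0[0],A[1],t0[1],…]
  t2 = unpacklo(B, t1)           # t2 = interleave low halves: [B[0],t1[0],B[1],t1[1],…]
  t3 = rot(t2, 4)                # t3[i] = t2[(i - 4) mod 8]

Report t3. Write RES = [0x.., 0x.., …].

RES = [0xb1, 0xdf, 0xcb, 0xdf, 0x9d, 0x33, 0x35, 0x9d]

  t0: 9d df b1 cb a1 fc c9 c7
  t1: 33 9d df df 67 b1 3d cb
  t2: 9d 33 35 9d b1 df cb df
  t3: b1 df cb df 9d 33 35 9d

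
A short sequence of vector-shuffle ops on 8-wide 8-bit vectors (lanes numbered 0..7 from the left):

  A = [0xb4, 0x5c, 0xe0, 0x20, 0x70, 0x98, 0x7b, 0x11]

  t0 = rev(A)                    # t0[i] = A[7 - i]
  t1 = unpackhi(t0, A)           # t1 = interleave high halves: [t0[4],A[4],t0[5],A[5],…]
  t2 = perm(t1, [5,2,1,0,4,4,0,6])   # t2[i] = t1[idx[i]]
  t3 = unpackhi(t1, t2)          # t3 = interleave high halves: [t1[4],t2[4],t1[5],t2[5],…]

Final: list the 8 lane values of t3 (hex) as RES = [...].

  t0: 11 7b 98 70 20 e0 5c b4
  t1: 20 70 e0 98 5c 7b b4 11
  t2: 7b e0 70 20 5c 5c 20 b4
  t3: 5c 5c 7b 5c b4 20 11 b4

RES = [0x5c, 0x5c, 0x7b, 0x5c, 0xb4, 0x20, 0x11, 0xb4]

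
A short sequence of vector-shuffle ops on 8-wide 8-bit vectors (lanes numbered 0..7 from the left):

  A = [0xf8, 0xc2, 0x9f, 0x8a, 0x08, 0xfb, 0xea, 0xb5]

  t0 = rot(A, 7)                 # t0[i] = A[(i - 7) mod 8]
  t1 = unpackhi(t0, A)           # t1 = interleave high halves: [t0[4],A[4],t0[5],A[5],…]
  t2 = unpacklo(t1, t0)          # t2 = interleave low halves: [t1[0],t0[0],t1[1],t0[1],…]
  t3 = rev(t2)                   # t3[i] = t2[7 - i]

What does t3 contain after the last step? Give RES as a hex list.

  t0: c2 9f 8a 08 fb ea b5 f8
  t1: fb 08 ea fb b5 ea f8 b5
  t2: fb c2 08 9f ea 8a fb 08
  t3: 08 fb 8a ea 9f 08 c2 fb

RES = [ 0x08  0xfb  0x8a  0xea  0x9f  0x08  0xc2  0xfb ]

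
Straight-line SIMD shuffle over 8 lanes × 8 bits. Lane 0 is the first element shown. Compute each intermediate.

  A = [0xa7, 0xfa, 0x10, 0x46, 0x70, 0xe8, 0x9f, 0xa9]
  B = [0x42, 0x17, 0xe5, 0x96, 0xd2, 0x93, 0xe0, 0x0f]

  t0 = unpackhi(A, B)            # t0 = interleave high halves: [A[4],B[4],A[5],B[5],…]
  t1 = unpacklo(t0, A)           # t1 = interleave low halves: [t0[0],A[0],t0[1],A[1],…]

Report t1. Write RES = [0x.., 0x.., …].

RES = [ 0x70  0xa7  0xd2  0xfa  0xe8  0x10  0x93  0x46 ]

→ t0 |70|d2|e8|93|9f|e0|a9|0f|
→ t1 |70|a7|d2|fa|e8|10|93|46|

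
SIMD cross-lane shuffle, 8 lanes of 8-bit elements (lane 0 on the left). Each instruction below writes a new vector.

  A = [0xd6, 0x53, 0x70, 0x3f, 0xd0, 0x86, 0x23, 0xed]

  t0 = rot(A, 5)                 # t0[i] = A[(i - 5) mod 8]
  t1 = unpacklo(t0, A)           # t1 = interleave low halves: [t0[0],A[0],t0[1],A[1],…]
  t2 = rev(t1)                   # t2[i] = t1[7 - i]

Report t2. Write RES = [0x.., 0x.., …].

→ t0 |3f|d0|86|23|ed|d6|53|70|
→ t1 |3f|d6|d0|53|86|70|23|3f|
→ t2 |3f|23|70|86|53|d0|d6|3f|

RES = [ 0x3f  0x23  0x70  0x86  0x53  0xd0  0xd6  0x3f ]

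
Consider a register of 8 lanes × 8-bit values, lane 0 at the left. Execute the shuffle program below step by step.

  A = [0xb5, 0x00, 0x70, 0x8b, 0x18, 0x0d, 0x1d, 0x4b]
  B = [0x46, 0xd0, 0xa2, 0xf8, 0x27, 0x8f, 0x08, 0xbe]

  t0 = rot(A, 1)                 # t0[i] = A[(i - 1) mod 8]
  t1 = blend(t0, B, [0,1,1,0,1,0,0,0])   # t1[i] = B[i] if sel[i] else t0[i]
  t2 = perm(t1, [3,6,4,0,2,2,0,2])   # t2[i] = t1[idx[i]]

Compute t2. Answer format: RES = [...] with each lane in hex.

RES = [ 0x70  0x0d  0x27  0x4b  0xa2  0xa2  0x4b  0xa2 ]

→ t0 |4b|b5|00|70|8b|18|0d|1d|
→ t1 |4b|d0|a2|70|27|18|0d|1d|
→ t2 |70|0d|27|4b|a2|a2|4b|a2|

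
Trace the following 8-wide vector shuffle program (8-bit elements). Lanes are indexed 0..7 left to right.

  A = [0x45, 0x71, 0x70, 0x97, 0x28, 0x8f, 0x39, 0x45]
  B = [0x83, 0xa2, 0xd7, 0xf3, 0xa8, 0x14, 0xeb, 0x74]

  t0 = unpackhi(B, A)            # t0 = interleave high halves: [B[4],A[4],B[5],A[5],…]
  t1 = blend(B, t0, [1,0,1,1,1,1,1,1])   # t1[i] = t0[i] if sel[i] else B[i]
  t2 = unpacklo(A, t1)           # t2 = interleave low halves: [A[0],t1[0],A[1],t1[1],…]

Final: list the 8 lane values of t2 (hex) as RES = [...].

  t0: a8 28 14 8f eb 39 74 45
  t1: a8 a2 14 8f eb 39 74 45
  t2: 45 a8 71 a2 70 14 97 8f

RES = [0x45, 0xa8, 0x71, 0xa2, 0x70, 0x14, 0x97, 0x8f]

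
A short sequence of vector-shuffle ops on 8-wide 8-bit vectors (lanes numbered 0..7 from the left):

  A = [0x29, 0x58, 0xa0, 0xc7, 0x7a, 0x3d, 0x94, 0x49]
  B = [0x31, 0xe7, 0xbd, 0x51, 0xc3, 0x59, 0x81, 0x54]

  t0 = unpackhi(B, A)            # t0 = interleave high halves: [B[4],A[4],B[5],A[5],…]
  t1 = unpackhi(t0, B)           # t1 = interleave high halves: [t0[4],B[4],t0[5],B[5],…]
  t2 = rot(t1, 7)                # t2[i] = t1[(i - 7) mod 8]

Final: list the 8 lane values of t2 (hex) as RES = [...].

t0 = [0xc3, 0x7a, 0x59, 0x3d, 0x81, 0x94, 0x54, 0x49]
t1 = [0x81, 0xc3, 0x94, 0x59, 0x54, 0x81, 0x49, 0x54]
t2 = [0xc3, 0x94, 0x59, 0x54, 0x81, 0x49, 0x54, 0x81]

RES = [ 0xc3  0x94  0x59  0x54  0x81  0x49  0x54  0x81 ]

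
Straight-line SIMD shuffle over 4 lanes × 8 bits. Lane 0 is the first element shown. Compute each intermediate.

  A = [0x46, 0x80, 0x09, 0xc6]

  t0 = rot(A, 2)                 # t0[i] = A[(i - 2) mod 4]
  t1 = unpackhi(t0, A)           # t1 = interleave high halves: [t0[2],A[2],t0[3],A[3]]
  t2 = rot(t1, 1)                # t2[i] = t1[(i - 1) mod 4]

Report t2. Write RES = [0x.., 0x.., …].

RES = [ 0xc6  0x46  0x09  0x80 ]

  t0: 09 c6 46 80
  t1: 46 09 80 c6
  t2: c6 46 09 80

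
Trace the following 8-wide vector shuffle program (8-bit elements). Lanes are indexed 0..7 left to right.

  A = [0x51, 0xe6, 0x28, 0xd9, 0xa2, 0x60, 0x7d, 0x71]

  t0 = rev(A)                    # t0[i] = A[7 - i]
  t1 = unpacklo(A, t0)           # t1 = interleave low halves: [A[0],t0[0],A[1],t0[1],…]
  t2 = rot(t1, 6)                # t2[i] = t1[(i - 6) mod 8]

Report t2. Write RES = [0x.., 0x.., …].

  t0: 71 7d 60 a2 d9 28 e6 51
  t1: 51 71 e6 7d 28 60 d9 a2
  t2: e6 7d 28 60 d9 a2 51 71

RES = [ 0xe6  0x7d  0x28  0x60  0xd9  0xa2  0x51  0x71 ]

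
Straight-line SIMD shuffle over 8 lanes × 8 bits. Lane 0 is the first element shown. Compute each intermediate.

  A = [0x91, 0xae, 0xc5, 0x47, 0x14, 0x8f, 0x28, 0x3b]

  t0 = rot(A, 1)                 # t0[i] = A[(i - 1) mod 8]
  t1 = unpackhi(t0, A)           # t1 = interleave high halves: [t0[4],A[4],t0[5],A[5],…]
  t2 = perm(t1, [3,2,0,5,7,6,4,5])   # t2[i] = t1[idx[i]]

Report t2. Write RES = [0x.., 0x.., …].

  t0: 3b 91 ae c5 47 14 8f 28
  t1: 47 14 14 8f 8f 28 28 3b
  t2: 8f 14 47 28 3b 28 8f 28

RES = [0x8f, 0x14, 0x47, 0x28, 0x3b, 0x28, 0x8f, 0x28]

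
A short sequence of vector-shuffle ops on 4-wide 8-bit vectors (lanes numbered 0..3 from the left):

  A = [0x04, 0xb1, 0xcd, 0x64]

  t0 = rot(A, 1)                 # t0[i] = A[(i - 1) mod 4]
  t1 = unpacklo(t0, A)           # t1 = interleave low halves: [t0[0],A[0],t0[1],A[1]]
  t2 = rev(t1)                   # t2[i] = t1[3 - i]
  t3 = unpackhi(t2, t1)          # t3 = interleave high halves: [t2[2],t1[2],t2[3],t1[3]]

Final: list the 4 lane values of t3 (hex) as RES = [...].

RES = [0x04, 0x04, 0x64, 0xb1]

→ t0 |64|04|b1|cd|
→ t1 |64|04|04|b1|
→ t2 |b1|04|04|64|
→ t3 |04|04|64|b1|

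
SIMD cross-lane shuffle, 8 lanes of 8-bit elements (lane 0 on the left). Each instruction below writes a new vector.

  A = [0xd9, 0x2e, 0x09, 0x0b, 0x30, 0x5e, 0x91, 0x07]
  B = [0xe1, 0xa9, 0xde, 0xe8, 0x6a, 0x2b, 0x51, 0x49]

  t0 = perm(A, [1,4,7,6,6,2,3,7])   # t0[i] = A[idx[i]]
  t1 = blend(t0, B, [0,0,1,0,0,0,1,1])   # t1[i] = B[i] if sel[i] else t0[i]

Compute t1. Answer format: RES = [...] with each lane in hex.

RES = [ 0x2e  0x30  0xde  0x91  0x91  0x09  0x51  0x49 ]

t0 = [0x2e, 0x30, 0x07, 0x91, 0x91, 0x09, 0x0b, 0x07]
t1 = [0x2e, 0x30, 0xde, 0x91, 0x91, 0x09, 0x51, 0x49]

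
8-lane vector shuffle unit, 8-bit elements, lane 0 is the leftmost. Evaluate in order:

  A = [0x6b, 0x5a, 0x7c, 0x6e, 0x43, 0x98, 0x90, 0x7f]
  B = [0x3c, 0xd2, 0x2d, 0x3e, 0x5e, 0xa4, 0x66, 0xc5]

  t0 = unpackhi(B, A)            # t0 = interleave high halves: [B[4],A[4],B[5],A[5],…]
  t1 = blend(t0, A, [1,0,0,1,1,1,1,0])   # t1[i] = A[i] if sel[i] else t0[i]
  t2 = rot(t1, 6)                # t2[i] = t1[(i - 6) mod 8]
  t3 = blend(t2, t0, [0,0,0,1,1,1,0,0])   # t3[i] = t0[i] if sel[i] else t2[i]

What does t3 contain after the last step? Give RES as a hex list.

t0 = [0x5e, 0x43, 0xa4, 0x98, 0x66, 0x90, 0xc5, 0x7f]
t1 = [0x6b, 0x43, 0xa4, 0x6e, 0x43, 0x98, 0x90, 0x7f]
t2 = [0xa4, 0x6e, 0x43, 0x98, 0x90, 0x7f, 0x6b, 0x43]
t3 = [0xa4, 0x6e, 0x43, 0x98, 0x66, 0x90, 0x6b, 0x43]

RES = [ 0xa4  0x6e  0x43  0x98  0x66  0x90  0x6b  0x43 ]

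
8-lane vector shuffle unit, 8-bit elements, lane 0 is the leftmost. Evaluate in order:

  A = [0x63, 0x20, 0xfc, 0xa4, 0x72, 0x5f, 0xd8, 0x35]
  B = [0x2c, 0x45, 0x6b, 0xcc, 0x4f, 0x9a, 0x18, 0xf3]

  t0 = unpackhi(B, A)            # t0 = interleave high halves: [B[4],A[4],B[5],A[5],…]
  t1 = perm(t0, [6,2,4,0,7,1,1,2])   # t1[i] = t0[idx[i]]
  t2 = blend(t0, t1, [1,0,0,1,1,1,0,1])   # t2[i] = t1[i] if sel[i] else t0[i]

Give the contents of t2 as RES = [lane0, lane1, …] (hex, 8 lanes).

t0 = [0x4f, 0x72, 0x9a, 0x5f, 0x18, 0xd8, 0xf3, 0x35]
t1 = [0xf3, 0x9a, 0x18, 0x4f, 0x35, 0x72, 0x72, 0x9a]
t2 = [0xf3, 0x72, 0x9a, 0x4f, 0x35, 0x72, 0xf3, 0x9a]

RES = [0xf3, 0x72, 0x9a, 0x4f, 0x35, 0x72, 0xf3, 0x9a]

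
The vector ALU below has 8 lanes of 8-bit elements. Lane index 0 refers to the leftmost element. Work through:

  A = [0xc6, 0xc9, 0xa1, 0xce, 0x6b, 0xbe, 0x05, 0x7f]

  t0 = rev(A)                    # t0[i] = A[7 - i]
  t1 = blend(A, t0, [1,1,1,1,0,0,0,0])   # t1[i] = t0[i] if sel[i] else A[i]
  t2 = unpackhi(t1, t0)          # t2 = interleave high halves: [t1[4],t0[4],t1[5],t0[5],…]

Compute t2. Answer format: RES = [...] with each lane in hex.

RES = [ 0x6b  0xce  0xbe  0xa1  0x05  0xc9  0x7f  0xc6 ]

  t0: 7f 05 be 6b ce a1 c9 c6
  t1: 7f 05 be 6b 6b be 05 7f
  t2: 6b ce be a1 05 c9 7f c6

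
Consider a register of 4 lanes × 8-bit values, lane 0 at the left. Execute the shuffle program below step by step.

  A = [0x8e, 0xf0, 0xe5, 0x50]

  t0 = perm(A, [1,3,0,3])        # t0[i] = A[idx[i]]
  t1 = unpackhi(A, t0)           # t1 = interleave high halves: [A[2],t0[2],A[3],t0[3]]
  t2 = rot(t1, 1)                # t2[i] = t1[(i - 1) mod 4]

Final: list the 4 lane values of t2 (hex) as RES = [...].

RES = [0x50, 0xe5, 0x8e, 0x50]

t0 = [0xf0, 0x50, 0x8e, 0x50]
t1 = [0xe5, 0x8e, 0x50, 0x50]
t2 = [0x50, 0xe5, 0x8e, 0x50]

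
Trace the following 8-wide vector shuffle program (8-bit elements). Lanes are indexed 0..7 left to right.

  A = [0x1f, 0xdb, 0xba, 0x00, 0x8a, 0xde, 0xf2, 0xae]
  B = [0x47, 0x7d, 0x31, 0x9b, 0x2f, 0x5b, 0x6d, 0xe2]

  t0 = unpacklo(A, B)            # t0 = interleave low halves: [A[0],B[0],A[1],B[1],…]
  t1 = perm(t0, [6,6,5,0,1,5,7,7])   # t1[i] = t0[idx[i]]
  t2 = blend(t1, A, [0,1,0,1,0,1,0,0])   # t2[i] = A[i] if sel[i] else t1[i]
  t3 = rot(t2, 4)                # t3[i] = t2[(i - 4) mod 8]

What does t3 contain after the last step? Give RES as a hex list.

  t0: 1f 47 db 7d ba 31 00 9b
  t1: 00 00 31 1f 47 31 9b 9b
  t2: 00 db 31 00 47 de 9b 9b
  t3: 47 de 9b 9b 00 db 31 00

RES = [0x47, 0xde, 0x9b, 0x9b, 0x00, 0xdb, 0x31, 0x00]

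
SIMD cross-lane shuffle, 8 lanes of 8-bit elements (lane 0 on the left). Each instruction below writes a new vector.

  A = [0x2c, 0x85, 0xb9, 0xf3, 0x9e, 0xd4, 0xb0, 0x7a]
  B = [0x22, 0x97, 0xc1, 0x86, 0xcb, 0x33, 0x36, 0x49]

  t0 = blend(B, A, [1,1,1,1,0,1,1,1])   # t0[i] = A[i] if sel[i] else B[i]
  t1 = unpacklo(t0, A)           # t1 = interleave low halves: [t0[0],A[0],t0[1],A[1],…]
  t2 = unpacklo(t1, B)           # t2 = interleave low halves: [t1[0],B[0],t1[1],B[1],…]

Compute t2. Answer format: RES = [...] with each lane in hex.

t0 = [0x2c, 0x85, 0xb9, 0xf3, 0xcb, 0xd4, 0xb0, 0x7a]
t1 = [0x2c, 0x2c, 0x85, 0x85, 0xb9, 0xb9, 0xf3, 0xf3]
t2 = [0x2c, 0x22, 0x2c, 0x97, 0x85, 0xc1, 0x85, 0x86]

RES = [0x2c, 0x22, 0x2c, 0x97, 0x85, 0xc1, 0x85, 0x86]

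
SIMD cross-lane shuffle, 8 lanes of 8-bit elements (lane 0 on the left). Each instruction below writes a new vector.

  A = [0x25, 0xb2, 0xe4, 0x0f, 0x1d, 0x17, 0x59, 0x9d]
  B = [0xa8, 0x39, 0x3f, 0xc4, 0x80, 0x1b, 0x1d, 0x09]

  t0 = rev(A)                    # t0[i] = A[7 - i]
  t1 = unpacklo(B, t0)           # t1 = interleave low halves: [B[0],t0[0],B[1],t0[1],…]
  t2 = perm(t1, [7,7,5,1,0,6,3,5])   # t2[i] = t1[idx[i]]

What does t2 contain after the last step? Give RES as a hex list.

  t0: 9d 59 17 1d 0f e4 b2 25
  t1: a8 9d 39 59 3f 17 c4 1d
  t2: 1d 1d 17 9d a8 c4 59 17

RES = [0x1d, 0x1d, 0x17, 0x9d, 0xa8, 0xc4, 0x59, 0x17]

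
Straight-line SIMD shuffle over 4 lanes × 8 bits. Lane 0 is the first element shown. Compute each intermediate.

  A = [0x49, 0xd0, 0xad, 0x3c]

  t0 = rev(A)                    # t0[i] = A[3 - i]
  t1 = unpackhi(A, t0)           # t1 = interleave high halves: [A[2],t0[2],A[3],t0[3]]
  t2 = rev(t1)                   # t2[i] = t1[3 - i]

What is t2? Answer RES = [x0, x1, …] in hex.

RES = [0x49, 0x3c, 0xd0, 0xad]

  t0: 3c ad d0 49
  t1: ad d0 3c 49
  t2: 49 3c d0 ad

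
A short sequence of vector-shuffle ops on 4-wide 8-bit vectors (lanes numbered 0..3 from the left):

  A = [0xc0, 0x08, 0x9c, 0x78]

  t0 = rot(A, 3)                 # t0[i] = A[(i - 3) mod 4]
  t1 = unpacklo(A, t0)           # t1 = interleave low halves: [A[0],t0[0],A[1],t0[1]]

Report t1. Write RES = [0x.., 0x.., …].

  t0: 08 9c 78 c0
  t1: c0 08 08 9c

RES = [ 0xc0  0x08  0x08  0x9c ]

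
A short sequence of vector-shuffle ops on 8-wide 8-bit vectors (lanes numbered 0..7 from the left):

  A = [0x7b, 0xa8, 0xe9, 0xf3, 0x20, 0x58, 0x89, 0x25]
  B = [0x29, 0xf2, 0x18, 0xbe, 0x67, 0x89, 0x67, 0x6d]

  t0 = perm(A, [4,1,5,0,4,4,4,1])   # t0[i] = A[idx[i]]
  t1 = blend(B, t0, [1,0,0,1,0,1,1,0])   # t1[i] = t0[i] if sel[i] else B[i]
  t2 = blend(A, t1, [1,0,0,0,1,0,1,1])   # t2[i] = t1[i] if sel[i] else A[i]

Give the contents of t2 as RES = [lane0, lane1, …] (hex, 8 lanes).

RES = [ 0x20  0xa8  0xe9  0xf3  0x67  0x58  0x20  0x6d ]

t0 = [0x20, 0xa8, 0x58, 0x7b, 0x20, 0x20, 0x20, 0xa8]
t1 = [0x20, 0xf2, 0x18, 0x7b, 0x67, 0x20, 0x20, 0x6d]
t2 = [0x20, 0xa8, 0xe9, 0xf3, 0x67, 0x58, 0x20, 0x6d]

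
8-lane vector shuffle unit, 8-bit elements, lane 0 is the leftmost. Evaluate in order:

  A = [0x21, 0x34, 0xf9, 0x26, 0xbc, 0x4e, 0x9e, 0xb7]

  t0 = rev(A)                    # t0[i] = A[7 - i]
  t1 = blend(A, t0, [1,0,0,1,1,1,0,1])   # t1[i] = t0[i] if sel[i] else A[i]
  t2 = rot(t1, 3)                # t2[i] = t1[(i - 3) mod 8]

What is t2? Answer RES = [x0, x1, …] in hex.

→ t0 |b7|9e|4e|bc|26|f9|34|21|
→ t1 |b7|34|f9|bc|26|f9|9e|21|
→ t2 |f9|9e|21|b7|34|f9|bc|26|

RES = [ 0xf9  0x9e  0x21  0xb7  0x34  0xf9  0xbc  0x26 ]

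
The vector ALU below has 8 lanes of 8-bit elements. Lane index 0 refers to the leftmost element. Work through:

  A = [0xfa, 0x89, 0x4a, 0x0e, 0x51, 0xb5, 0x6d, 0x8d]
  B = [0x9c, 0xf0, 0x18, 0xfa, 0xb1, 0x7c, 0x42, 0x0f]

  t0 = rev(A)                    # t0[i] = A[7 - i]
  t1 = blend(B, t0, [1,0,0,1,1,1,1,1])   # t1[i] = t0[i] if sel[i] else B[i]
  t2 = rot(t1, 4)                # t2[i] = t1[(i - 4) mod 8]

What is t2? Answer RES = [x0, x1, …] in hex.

RES = [ 0x0e  0x4a  0x89  0xfa  0x8d  0xf0  0x18  0x51 ]

t0 = [0x8d, 0x6d, 0xb5, 0x51, 0x0e, 0x4a, 0x89, 0xfa]
t1 = [0x8d, 0xf0, 0x18, 0x51, 0x0e, 0x4a, 0x89, 0xfa]
t2 = [0x0e, 0x4a, 0x89, 0xfa, 0x8d, 0xf0, 0x18, 0x51]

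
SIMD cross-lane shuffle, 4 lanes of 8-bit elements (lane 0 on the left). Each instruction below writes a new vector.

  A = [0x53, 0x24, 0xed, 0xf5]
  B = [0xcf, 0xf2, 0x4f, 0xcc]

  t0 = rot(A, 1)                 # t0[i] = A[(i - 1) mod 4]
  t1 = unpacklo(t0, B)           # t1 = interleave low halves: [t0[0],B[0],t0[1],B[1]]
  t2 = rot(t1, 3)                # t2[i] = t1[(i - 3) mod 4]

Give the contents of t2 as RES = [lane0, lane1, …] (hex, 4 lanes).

RES = [ 0xcf  0x53  0xf2  0xf5 ]

→ t0 |f5|53|24|ed|
→ t1 |f5|cf|53|f2|
→ t2 |cf|53|f2|f5|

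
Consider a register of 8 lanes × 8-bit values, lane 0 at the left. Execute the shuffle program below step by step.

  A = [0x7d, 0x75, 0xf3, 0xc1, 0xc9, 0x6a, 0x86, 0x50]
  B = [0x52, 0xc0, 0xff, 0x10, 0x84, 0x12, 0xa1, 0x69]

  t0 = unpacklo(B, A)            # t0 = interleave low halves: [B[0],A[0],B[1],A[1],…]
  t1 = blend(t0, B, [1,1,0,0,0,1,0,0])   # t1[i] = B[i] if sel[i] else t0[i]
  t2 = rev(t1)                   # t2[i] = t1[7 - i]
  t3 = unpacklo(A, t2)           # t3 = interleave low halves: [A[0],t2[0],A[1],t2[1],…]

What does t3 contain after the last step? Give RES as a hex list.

→ t0 |52|7d|c0|75|ff|f3|10|c1|
→ t1 |52|c0|c0|75|ff|12|10|c1|
→ t2 |c1|10|12|ff|75|c0|c0|52|
→ t3 |7d|c1|75|10|f3|12|c1|ff|

RES = [0x7d, 0xc1, 0x75, 0x10, 0xf3, 0x12, 0xc1, 0xff]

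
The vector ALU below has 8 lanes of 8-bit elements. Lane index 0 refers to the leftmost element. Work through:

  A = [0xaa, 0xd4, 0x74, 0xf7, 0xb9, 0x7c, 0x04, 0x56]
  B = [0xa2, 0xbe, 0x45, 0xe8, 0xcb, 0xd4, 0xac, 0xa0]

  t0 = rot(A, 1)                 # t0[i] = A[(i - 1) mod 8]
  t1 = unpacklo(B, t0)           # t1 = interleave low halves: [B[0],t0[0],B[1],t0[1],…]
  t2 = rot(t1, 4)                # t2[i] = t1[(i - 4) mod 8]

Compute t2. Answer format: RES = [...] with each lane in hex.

RES = [0x45, 0xd4, 0xe8, 0x74, 0xa2, 0x56, 0xbe, 0xaa]

→ t0 |56|aa|d4|74|f7|b9|7c|04|
→ t1 |a2|56|be|aa|45|d4|e8|74|
→ t2 |45|d4|e8|74|a2|56|be|aa|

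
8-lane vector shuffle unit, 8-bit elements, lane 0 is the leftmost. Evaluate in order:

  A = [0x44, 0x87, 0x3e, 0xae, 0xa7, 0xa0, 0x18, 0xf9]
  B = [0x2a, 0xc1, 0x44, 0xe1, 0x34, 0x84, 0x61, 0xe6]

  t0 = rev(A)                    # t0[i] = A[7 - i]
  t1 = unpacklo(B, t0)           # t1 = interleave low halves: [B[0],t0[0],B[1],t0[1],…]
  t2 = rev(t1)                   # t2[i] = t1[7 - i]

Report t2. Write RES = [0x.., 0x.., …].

RES = [ 0xa7  0xe1  0xa0  0x44  0x18  0xc1  0xf9  0x2a ]

t0 = [0xf9, 0x18, 0xa0, 0xa7, 0xae, 0x3e, 0x87, 0x44]
t1 = [0x2a, 0xf9, 0xc1, 0x18, 0x44, 0xa0, 0xe1, 0xa7]
t2 = [0xa7, 0xe1, 0xa0, 0x44, 0x18, 0xc1, 0xf9, 0x2a]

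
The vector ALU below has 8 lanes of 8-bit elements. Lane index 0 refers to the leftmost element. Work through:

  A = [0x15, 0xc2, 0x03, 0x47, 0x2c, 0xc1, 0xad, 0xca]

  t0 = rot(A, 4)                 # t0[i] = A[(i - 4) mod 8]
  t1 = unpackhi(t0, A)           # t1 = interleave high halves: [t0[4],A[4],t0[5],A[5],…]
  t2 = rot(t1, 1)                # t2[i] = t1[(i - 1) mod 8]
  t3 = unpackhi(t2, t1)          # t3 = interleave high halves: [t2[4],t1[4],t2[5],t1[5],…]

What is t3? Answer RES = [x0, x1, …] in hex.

→ t0 |2c|c1|ad|ca|15|c2|03|47|
→ t1 |15|2c|c2|c1|03|ad|47|ca|
→ t2 |ca|15|2c|c2|c1|03|ad|47|
→ t3 |c1|03|03|ad|ad|47|47|ca|

RES = [ 0xc1  0x03  0x03  0xad  0xad  0x47  0x47  0xca ]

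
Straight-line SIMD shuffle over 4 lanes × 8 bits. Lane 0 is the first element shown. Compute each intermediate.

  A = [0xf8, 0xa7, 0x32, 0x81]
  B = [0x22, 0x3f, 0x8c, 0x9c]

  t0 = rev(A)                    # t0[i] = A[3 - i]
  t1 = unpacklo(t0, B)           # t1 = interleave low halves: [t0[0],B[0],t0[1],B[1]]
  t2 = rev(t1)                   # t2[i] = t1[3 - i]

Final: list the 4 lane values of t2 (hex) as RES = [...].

RES = [ 0x3f  0x32  0x22  0x81 ]

  t0: 81 32 a7 f8
  t1: 81 22 32 3f
  t2: 3f 32 22 81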